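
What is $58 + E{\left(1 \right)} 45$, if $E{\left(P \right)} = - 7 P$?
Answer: $-257$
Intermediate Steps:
$58 + E{\left(1 \right)} 45 = 58 + \left(-7\right) 1 \cdot 45 = 58 - 315 = -257$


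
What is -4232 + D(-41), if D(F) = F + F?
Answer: -4314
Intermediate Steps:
D(F) = 2*F
-4232 + D(-41) = -4232 + 2*(-41) = -4232 - 82 = -4314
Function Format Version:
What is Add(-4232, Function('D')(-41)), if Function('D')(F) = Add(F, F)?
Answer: -4314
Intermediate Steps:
Function('D')(F) = Mul(2, F)
Add(-4232, Function('D')(-41)) = Add(-4232, Mul(2, -41)) = Add(-4232, -82) = -4314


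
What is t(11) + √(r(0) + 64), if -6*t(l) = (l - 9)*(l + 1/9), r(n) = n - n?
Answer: 116/27 ≈ 4.2963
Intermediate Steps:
r(n) = 0
t(l) = -(-9 + l)*(⅑ + l)/6 (t(l) = -(l - 9)*(l + 1/9)/6 = -(-9 + l)*(l + ⅑)/6 = -(-9 + l)*(⅑ + l)/6)
t(11) + √(r(0) + 64) = (⅙ - ⅙*11² + (40/27)*11) + √(0 + 64) = (⅙ - ⅙*121 + 440/27) + √64 = (⅙ - 121/6 + 440/27) + 8 = -100/27 + 8 = 116/27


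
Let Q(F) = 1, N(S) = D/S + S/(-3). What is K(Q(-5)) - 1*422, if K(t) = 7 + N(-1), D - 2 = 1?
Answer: -1253/3 ≈ -417.67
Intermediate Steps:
D = 3 (D = 2 + 1 = 3)
N(S) = 3/S - S/3 (N(S) = 3/S + S/(-3) = 3/S + S*(-⅓) = 3/S - S/3)
K(t) = 13/3 (K(t) = 7 + (3/(-1) - ⅓*(-1)) = 7 + (3*(-1) + ⅓) = 7 + (-3 + ⅓) = 7 - 8/3 = 13/3)
K(Q(-5)) - 1*422 = 13/3 - 1*422 = 13/3 - 422 = -1253/3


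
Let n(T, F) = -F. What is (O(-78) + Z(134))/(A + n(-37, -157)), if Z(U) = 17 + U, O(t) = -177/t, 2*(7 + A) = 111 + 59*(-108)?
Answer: -3985/77493 ≈ -0.051424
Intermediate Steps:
A = -6275/2 (A = -7 + (111 + 59*(-108))/2 = -7 + (111 - 6372)/2 = -7 + (½)*(-6261) = -7 - 6261/2 = -6275/2 ≈ -3137.5)
(O(-78) + Z(134))/(A + n(-37, -157)) = (-177/(-78) + (17 + 134))/(-6275/2 - 1*(-157)) = (-177*(-1/78) + 151)/(-6275/2 + 157) = (59/26 + 151)/(-5961/2) = (3985/26)*(-2/5961) = -3985/77493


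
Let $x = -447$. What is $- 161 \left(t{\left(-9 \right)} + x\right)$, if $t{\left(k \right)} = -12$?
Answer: $73899$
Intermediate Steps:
$- 161 \left(t{\left(-9 \right)} + x\right) = - 161 \left(-12 - 447\right) = \left(-161\right) \left(-459\right) = 73899$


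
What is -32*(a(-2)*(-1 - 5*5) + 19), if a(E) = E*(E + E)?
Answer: 6048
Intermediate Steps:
a(E) = 2*E² (a(E) = E*(2*E) = 2*E²)
-32*(a(-2)*(-1 - 5*5) + 19) = -32*((2*(-2)²)*(-1 - 5*5) + 19) = -32*((2*4)*(-1 - 25) + 19) = -32*(8*(-26) + 19) = -32*(-208 + 19) = -32*(-189) = 6048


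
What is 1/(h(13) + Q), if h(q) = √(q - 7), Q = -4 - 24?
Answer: -14/389 - √6/778 ≈ -0.039138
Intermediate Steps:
Q = -28
h(q) = √(-7 + q)
1/(h(13) + Q) = 1/(√(-7 + 13) - 28) = 1/(√6 - 28) = 1/(-28 + √6)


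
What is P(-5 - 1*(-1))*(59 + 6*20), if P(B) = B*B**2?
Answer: -11456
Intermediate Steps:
P(B) = B**3
P(-5 - 1*(-1))*(59 + 6*20) = (-5 - 1*(-1))**3*(59 + 6*20) = (-5 + 1)**3*(59 + 120) = (-4)**3*179 = -64*179 = -11456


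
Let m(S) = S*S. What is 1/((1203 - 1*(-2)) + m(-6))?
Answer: 1/1241 ≈ 0.00080580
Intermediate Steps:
m(S) = S²
1/((1203 - 1*(-2)) + m(-6)) = 1/((1203 - 1*(-2)) + (-6)²) = 1/((1203 + 2) + 36) = 1/(1205 + 36) = 1/1241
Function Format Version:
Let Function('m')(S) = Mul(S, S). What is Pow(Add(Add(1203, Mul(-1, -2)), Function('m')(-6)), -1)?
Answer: Rational(1, 1241) ≈ 0.00080580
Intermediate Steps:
Function('m')(S) = Pow(S, 2)
Pow(Add(Add(1203, Mul(-1, -2)), Function('m')(-6)), -1) = Pow(Add(Add(1203, Mul(-1, -2)), Pow(-6, 2)), -1) = Pow(Add(Add(1203, 2), 36), -1) = Pow(Add(1205, 36), -1) = Pow(1241, -1) = Rational(1, 1241)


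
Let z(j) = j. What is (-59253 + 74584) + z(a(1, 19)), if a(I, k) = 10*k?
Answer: 15521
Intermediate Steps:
(-59253 + 74584) + z(a(1, 19)) = (-59253 + 74584) + 10*19 = 15331 + 190 = 15521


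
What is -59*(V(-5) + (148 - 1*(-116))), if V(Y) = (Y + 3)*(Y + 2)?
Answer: -15930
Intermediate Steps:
V(Y) = (2 + Y)*(3 + Y) (V(Y) = (3 + Y)*(2 + Y) = (2 + Y)*(3 + Y))
-59*(V(-5) + (148 - 1*(-116))) = -59*((6 + (-5)**2 + 5*(-5)) + (148 - 1*(-116))) = -59*((6 + 25 - 25) + (148 + 116)) = -59*(6 + 264) = -59*270 = -15930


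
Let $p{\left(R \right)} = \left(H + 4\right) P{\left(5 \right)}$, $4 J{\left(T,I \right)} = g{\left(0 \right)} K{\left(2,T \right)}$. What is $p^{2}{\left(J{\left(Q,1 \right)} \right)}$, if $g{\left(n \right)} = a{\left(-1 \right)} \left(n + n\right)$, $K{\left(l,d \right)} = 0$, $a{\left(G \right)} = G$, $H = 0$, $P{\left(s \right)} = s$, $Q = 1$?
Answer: $400$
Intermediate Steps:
$g{\left(n \right)} = - 2 n$ ($g{\left(n \right)} = - (n + n) = - 2 n$)
$J{\left(T,I \right)} = 0$ ($J{\left(T,I \right)} = \frac{\left(-2\right) 0 \cdot 0}{4} = \frac{0 \cdot 0}{4} = \frac{1}{4} \cdot 0 = 0$)
$p{\left(R \right)} = 20$ ($p{\left(R \right)} = \left(0 + 4\right) 5 = 4 \cdot 5 = 20$)
$p^{2}{\left(J{\left(Q,1 \right)} \right)} = 20^{2} = 400$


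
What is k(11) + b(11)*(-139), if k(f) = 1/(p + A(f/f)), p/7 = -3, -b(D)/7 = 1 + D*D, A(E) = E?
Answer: 2374119/20 ≈ 1.1871e+5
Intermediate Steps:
b(D) = -7 - 7*D² (b(D) = -7*(1 + D*D) = -7*(1 + D²) = -7 - 7*D²)
p = -21 (p = 7*(-3) = -21)
k(f) = -1/20 (k(f) = 1/(-21 + f/f) = 1/(-21 + 1) = 1/(-20) = -1/20)
k(11) + b(11)*(-139) = -1/20 + (-7 - 7*11²)*(-139) = -1/20 + (-7 - 7*121)*(-139) = -1/20 + (-7 - 847)*(-139) = -1/20 - 854*(-139) = -1/20 + 118706 = 2374119/20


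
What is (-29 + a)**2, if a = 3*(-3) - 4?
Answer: 1764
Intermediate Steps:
a = -13 (a = -9 - 4 = -13)
(-29 + a)**2 = (-29 - 13)**2 = (-42)**2 = 1764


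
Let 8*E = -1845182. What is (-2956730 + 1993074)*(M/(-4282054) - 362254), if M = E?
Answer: 747407237425936761/2141027 ≈ 3.4909e+11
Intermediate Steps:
E = -922591/4 (E = (⅛)*(-1845182) = -922591/4 ≈ -2.3065e+5)
M = -922591/4 ≈ -2.3065e+5
(-2956730 + 1993074)*(M/(-4282054) - 362254) = (-2956730 + 1993074)*(-922591/4/(-4282054) - 362254) = -963656*(-922591/4*(-1/4282054) - 362254) = -963656*(922591/17128216 - 362254) = -963656*(-6204763836273/17128216) = 747407237425936761/2141027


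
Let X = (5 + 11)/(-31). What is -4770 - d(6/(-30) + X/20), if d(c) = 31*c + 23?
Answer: -4786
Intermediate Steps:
X = -16/31 (X = 16*(-1/31) = -16/31 ≈ -0.51613)
d(c) = 23 + 31*c
-4770 - d(6/(-30) + X/20) = -4770 - (23 + 31*(6/(-30) - 16/31/20)) = -4770 - (23 + 31*(6*(-1/30) - 16/31*1/20)) = -4770 - (23 + 31*(-1/5 - 4/155)) = -4770 - (23 + 31*(-7/31)) = -4770 - (23 - 7) = -4770 - 1*16 = -4770 - 16 = -4786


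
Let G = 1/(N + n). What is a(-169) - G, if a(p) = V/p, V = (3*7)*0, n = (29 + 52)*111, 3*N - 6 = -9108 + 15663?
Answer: -1/11178 ≈ -8.9461e-5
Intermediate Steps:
N = 2187 (N = 2 + (-9108 + 15663)/3 = 2 + (⅓)*6555 = 2 + 2185 = 2187)
n = 8991 (n = 81*111 = 8991)
G = 1/11178 (G = 1/(2187 + 8991) = 1/11178 ≈ 8.9461e-5)
V = 0 (V = 21*0 = 0)
a(p) = 0 (a(p) = 0/p = 0)
a(-169) - G = 0 - 1*1/11178 = 0 - 1/11178 = -1/11178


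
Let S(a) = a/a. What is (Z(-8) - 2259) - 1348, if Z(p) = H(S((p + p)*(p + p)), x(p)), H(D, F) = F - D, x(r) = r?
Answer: -3616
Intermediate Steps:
S(a) = 1
Z(p) = -1 + p (Z(p) = p - 1*1 = p - 1 = -1 + p)
(Z(-8) - 2259) - 1348 = ((-1 - 8) - 2259) - 1348 = (-9 - 2259) - 1348 = -2268 - 1348 = -3616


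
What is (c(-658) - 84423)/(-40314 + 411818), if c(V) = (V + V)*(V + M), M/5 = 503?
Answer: -2528235/371504 ≈ -6.8054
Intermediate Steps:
M = 2515 (M = 5*503 = 2515)
c(V) = 2*V*(2515 + V) (c(V) = (V + V)*(V + 2515) = (2*V)*(2515 + V) = 2*V*(2515 + V))
(c(-658) - 84423)/(-40314 + 411818) = (2*(-658)*(2515 - 658) - 84423)/(-40314 + 411818) = (2*(-658)*1857 - 84423)/371504 = (-2443812 - 84423)*(1/371504) = -2528235*1/371504 = -2528235/371504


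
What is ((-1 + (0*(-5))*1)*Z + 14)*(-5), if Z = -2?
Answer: -80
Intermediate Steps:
((-1 + (0*(-5))*1)*Z + 14)*(-5) = ((-1 + (0*(-5))*1)*(-2) + 14)*(-5) = ((-1 + 0*1)*(-2) + 14)*(-5) = ((-1 + 0)*(-2) + 14)*(-5) = (-1*(-2) + 14)*(-5) = (2 + 14)*(-5) = 16*(-5) = -80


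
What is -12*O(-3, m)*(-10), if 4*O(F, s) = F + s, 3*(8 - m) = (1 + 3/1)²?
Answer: -10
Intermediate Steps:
m = 8/3 (m = 8 - (1 + 3/1)²/3 = 8 - (1 + 3*1)²/3 = 8 - (1 + 3)²/3 = 8 - ⅓*4² = 8 - ⅓*16 = 8 - 16/3 = 8/3 ≈ 2.6667)
O(F, s) = F/4 + s/4 (O(F, s) = (F + s)/4 = F/4 + s/4)
-12*O(-3, m)*(-10) = -12*((¼)*(-3) + (¼)*(8/3))*(-10) = -12*(-¾ + ⅔)*(-10) = -12*(-1/12)*(-10) = 1*(-10) = -10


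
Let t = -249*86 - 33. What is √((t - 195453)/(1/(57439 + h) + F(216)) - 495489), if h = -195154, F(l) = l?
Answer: I*√439322292924771624069/29746439 ≈ 704.62*I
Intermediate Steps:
t = -21447 (t = -21414 - 33 = -21447)
√((t - 195453)/(1/(57439 + h) + F(216)) - 495489) = √((-21447 - 195453)/(1/(57439 - 195154) + 216) - 495489) = √(-216900/(1/(-137715) + 216) - 495489) = √(-216900/(-1/137715 + 216) - 495489) = √(-216900/29746439/137715 - 495489) = √(-216900*137715/29746439 - 495489) = √(-29870383500/29746439 - 495489) = √(-14768903697171/29746439) = I*√439322292924771624069/29746439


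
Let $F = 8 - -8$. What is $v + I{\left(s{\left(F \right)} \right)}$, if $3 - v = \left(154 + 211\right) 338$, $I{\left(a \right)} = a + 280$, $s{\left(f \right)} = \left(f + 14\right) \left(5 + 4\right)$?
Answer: $-122817$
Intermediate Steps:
$F = 16$ ($F = 8 + 8 = 16$)
$s{\left(f \right)} = 126 + 9 f$ ($s{\left(f \right)} = \left(14 + f\right) 9 = 126 + 9 f$)
$I{\left(a \right)} = 280 + a$
$v = -123367$ ($v = 3 - \left(154 + 211\right) 338 = 3 - 365 \cdot 338 = 3 - 123370 = -123367$)
$v + I{\left(s{\left(F \right)} \right)} = -123367 + \left(280 + \left(126 + 9 \cdot 16\right)\right) = -123367 + \left(280 + \left(126 + 144\right)\right) = -123367 + \left(280 + 270\right) = -123367 + 550 = -122817$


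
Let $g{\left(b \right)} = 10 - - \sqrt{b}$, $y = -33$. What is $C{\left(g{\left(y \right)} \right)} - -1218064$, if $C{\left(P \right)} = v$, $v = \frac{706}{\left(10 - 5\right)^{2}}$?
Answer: $\frac{30452306}{25} \approx 1.2181 \cdot 10^{6}$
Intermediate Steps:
$g{\left(b \right)} = 10 + \sqrt{b}$
$v = \frac{706}{25}$ ($v = \frac{706}{5^{2}} = \frac{706}{25} \approx 28.24$)
$C{\left(P \right)} = \frac{706}{25}$
$C{\left(g{\left(y \right)} \right)} - -1218064 = \frac{706}{25} - -1218064 = \frac{706}{25} + 1218064 = \frac{30452306}{25}$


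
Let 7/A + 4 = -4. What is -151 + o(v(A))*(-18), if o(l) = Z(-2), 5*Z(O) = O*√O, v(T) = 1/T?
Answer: -151 + 36*I*√2/5 ≈ -151.0 + 10.182*I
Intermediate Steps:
A = -7/8 (A = 7/(-4 - 4) = 7/(-8) = 7*(-⅛) = -7/8 ≈ -0.87500)
Z(O) = O^(3/2)/5 (Z(O) = (O*√O)/5 = O^(3/2)/5)
o(l) = -2*I*√2/5 (o(l) = (-2)^(3/2)/5 = (-2*I*√2)/5 = -2*I*√2/5)
-151 + o(v(A))*(-18) = -151 - 2*I*√2/5*(-18) = -151 + 36*I*√2/5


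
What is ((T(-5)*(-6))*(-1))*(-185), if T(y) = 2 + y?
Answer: 3330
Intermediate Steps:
((T(-5)*(-6))*(-1))*(-185) = (((2 - 5)*(-6))*(-1))*(-185) = (-3*(-6)*(-1))*(-185) = (18*(-1))*(-185) = -18*(-185) = 3330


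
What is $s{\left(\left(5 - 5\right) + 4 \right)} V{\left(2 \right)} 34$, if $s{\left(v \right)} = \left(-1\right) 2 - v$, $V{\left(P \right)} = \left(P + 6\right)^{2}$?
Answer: $-13056$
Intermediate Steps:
$V{\left(P \right)} = \left(6 + P\right)^{2}$
$s{\left(v \right)} = -2 - v$
$s{\left(\left(5 - 5\right) + 4 \right)} V{\left(2 \right)} 34 = \left(-2 - \left(\left(5 - 5\right) + 4\right)\right) \left(6 + 2\right)^{2} \cdot 34 = \left(-2 - \left(0 + 4\right)\right) 8^{2} \cdot 34 = \left(-2 - 4\right) 64 \cdot 34 = \left(-6\right) 64 \cdot 34 = \left(-384\right) 34 = -13056$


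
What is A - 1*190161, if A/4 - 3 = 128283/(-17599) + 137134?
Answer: 6306739681/17599 ≈ 3.5836e+5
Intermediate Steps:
A = 9653383120/17599 (A = 12 + 4*(128283/(-17599) + 137134) = 12 + 4*(128283*(-1/17599) + 137134) = 12 + 4*(-128283/17599 + 137134) = 12 + 4*(2413292983/17599) = 12 + 9653171932/17599 = 9653383120/17599 ≈ 5.4852e+5)
A - 1*190161 = 9653383120/17599 - 1*190161 = 9653383120/17599 - 190161 = 6306739681/17599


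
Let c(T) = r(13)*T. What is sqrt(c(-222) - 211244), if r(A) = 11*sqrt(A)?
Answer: sqrt(-211244 - 2442*sqrt(13)) ≈ 469.09*I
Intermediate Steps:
c(T) = 11*T*sqrt(13) (c(T) = (11*sqrt(13))*T = 11*T*sqrt(13))
sqrt(c(-222) - 211244) = sqrt(11*(-222)*sqrt(13) - 211244) = sqrt(-2442*sqrt(13) - 211244) = sqrt(-211244 - 2442*sqrt(13))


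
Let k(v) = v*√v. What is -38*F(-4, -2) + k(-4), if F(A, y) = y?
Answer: 76 - 8*I ≈ 76.0 - 8.0*I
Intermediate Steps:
k(v) = v^(3/2)
-38*F(-4, -2) + k(-4) = -38*(-2) + (-4)^(3/2) = 76 - 8*I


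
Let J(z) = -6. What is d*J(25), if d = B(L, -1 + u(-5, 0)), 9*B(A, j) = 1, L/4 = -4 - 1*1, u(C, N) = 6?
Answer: -⅔ ≈ -0.66667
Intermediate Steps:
L = -20 (L = 4*(-4 - 1*1) = 4*(-4 - 1) = 4*(-5) = -20)
B(A, j) = ⅑ (B(A, j) = (⅑)*1 = ⅑)
d = ⅑ ≈ 0.11111
d*J(25) = (⅑)*(-6) = -⅔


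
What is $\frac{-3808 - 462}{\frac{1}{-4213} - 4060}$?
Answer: $\frac{17989510}{17104781} \approx 1.0517$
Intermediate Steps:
$\frac{-3808 - 462}{\frac{1}{-4213} - 4060} = - \frac{4270}{- \frac{1}{4213} - 4060} = - \frac{4270}{- \frac{17104781}{4213}} = \left(-4270\right) \left(- \frac{4213}{17104781}\right) = \frac{17989510}{17104781}$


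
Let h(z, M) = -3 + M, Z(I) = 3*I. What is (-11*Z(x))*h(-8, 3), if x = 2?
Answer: 0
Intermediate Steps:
(-11*Z(x))*h(-8, 3) = (-33*2)*(-3 + 3) = -11*6*0 = -66*0 = 0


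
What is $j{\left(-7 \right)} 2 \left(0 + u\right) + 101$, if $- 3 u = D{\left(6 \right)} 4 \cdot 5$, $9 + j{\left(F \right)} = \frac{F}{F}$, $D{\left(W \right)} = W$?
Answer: $741$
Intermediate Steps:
$j{\left(F \right)} = -8$ ($j{\left(F \right)} = -9 + \frac{F}{F} = -9 + 1 = -8$)
$u = -40$ ($u = - \frac{6 \cdot 4 \cdot 5}{3} = - \frac{24 \cdot 5}{3} = \left(- \frac{1}{3}\right) 120 = -40$)
$j{\left(-7 \right)} 2 \left(0 + u\right) + 101 = - 8 \cdot 2 \left(0 - 40\right) + 101 = - 8 \cdot 2 \left(-40\right) + 101 = \left(-8\right) \left(-80\right) + 101 = 640 + 101 = 741$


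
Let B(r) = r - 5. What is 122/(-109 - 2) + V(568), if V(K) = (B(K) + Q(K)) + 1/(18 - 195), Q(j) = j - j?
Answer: 3679852/6549 ≈ 561.90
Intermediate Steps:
B(r) = -5 + r
Q(j) = 0
V(K) = -886/177 + K (V(K) = ((-5 + K) + 0) + 1/(18 - 195) = (-5 + K) + 1/(-177) = (-5 + K) - 1/177 = -886/177 + K)
122/(-109 - 2) + V(568) = 122/(-109 - 2) + (-886/177 + 568) = 122/(-111) + 99650/177 = -1/111*122 + 99650/177 = -122/111 + 99650/177 = 3679852/6549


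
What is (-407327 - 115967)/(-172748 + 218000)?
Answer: -261647/22626 ≈ -11.564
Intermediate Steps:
(-407327 - 115967)/(-172748 + 218000) = -523294/45252 = -523294*1/45252 = -261647/22626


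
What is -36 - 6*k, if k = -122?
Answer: 696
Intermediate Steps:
-36 - 6*k = -36 - 6*(-122) = -36 + 732 = 696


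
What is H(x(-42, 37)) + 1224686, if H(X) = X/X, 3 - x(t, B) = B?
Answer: 1224687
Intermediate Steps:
x(t, B) = 3 - B
H(X) = 1
H(x(-42, 37)) + 1224686 = 1 + 1224686 = 1224687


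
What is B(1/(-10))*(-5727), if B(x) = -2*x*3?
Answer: -17181/5 ≈ -3436.2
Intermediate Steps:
B(x) = -6*x
B(1/(-10))*(-5727) = -6/(-10)*(-5727) = -6*(-1/10)*(-5727) = (3/5)*(-5727) = -17181/5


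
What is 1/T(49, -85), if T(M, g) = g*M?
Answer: -1/4165 ≈ -0.00024010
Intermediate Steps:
T(M, g) = M*g
1/T(49, -85) = 1/(49*(-85)) = 1/(-4165) = -1/4165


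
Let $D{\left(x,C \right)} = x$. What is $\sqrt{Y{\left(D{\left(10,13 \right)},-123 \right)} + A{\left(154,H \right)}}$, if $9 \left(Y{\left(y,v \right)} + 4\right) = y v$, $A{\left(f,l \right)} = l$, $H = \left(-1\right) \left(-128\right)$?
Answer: $\frac{i \sqrt{114}}{3} \approx 3.559 i$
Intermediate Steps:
$H = 128$
$Y{\left(y,v \right)} = -4 + \frac{v y}{9}$ ($Y{\left(y,v \right)} = -4 + \frac{y v}{9} = -4 + \frac{v y}{9}$)
$\sqrt{Y{\left(D{\left(10,13 \right)},-123 \right)} + A{\left(154,H \right)}} = \sqrt{\left(-4 + \frac{1}{9} \left(-123\right) 10\right) + 128} = \sqrt{\left(-4 - \frac{410}{3}\right) + 128} = \sqrt{- \frac{422}{3} + 128} = \sqrt{- \frac{38}{3}} = \frac{i \sqrt{114}}{3}$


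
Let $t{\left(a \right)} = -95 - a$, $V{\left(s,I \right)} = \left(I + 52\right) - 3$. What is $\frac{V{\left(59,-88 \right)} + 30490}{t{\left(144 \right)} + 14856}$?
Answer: $\frac{30451}{14617} \approx 2.0833$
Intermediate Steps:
$V{\left(s,I \right)} = 49 + I$ ($V{\left(s,I \right)} = \left(52 + I\right) - 3 = 49 + I$)
$\frac{V{\left(59,-88 \right)} + 30490}{t{\left(144 \right)} + 14856} = \frac{\left(49 - 88\right) + 30490}{\left(-95 - 144\right) + 14856} = \frac{-39 + 30490}{\left(-95 - 144\right) + 14856} = \frac{30451}{-239 + 14856} = \frac{30451}{14617}$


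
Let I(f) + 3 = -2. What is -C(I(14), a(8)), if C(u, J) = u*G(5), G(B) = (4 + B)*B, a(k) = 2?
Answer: 225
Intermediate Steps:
I(f) = -5 (I(f) = -3 - 2 = -5)
G(B) = B*(4 + B)
C(u, J) = 45*u (C(u, J) = u*(5*(4 + 5)) = u*(5*9) = u*45 = 45*u)
-C(I(14), a(8)) = -45*(-5) = -1*(-225) = 225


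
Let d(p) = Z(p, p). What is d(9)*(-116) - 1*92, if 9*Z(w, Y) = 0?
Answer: -92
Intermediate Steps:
Z(w, Y) = 0 (Z(w, Y) = (⅑)*0 = 0)
d(p) = 0
d(9)*(-116) - 1*92 = 0*(-116) - 1*92 = 0 - 92 = -92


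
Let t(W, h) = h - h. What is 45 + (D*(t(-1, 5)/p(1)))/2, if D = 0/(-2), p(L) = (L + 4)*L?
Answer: 45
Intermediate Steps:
t(W, h) = 0
p(L) = L*(4 + L) (p(L) = (4 + L)*L = L*(4 + L))
D = 0 (D = 0*(-1/2) = 0)
45 + (D*(t(-1, 5)/p(1)))/2 = 45 + (0*(0/((1*(4 + 1)))))/2 = 45 + (0*(0/((1*5))))*(1/2) = 45 + (0*(0/5))*(1/2) = 45 + (0*(0*(1/5)))*(1/2) = 45 + (0*0)*(1/2) = 45 + 0*(1/2) = 45 + 0 = 45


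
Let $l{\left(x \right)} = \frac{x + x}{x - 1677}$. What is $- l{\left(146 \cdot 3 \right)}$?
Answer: $\frac{292}{413} \approx 0.70702$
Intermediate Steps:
$l{\left(x \right)} = \frac{2 x}{-1677 + x}$
$- l{\left(146 \cdot 3 \right)} = - \frac{2 \cdot 146 \cdot 3}{-1677 + 146 \cdot 3} = - \frac{2 \cdot 438}{-1677 + 438} = - \frac{2 \cdot 438}{-1239} = - \frac{2 \cdot 438 \left(-1\right)}{1239} = \left(-1\right) \left(- \frac{292}{413}\right) = \frac{292}{413}$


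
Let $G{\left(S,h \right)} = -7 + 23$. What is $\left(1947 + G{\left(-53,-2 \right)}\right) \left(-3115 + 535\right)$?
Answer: $-5064540$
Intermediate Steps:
$G{\left(S,h \right)} = 16$
$\left(1947 + G{\left(-53,-2 \right)}\right) \left(-3115 + 535\right) = \left(1947 + 16\right) \left(-3115 + 535\right) = 1963 \left(-2580\right) = -5064540$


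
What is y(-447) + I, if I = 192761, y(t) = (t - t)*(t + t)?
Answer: 192761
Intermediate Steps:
y(t) = 0 (y(t) = 0*(2*t) = 0)
y(-447) + I = 0 + 192761 = 192761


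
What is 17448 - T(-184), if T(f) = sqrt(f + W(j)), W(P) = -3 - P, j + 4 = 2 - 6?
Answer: 17448 - I*sqrt(179) ≈ 17448.0 - 13.379*I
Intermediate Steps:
j = -8 (j = -4 + (2 - 6) = -4 - 4 = -8)
T(f) = sqrt(5 + f) (T(f) = sqrt(f + (-3 - 1*(-8))) = sqrt(f + (-3 + 8)) = sqrt(f + 5) = sqrt(5 + f))
17448 - T(-184) = 17448 - sqrt(5 - 184) = 17448 - sqrt(-179) = 17448 - I*sqrt(179)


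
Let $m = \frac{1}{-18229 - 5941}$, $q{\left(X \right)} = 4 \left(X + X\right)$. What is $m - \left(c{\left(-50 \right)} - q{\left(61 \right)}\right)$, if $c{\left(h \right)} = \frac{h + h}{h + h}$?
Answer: $\frac{11770789}{24170} \approx 487.0$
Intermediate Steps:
$c{\left(h \right)} = 1$ ($c{\left(h \right)} = \frac{2 h}{2 h} = 2 h \frac{1}{2 h} = 1$)
$q{\left(X \right)} = 8 X$ ($q{\left(X \right)} = 4 \cdot 2 X = 8 X$)
$m = - \frac{1}{24170}$ ($m = \frac{1}{-24170} = - \frac{1}{24170} \approx -4.1374 \cdot 10^{-5}$)
$m - \left(c{\left(-50 \right)} - q{\left(61 \right)}\right) = - \frac{1}{24170} - \left(1 - 8 \cdot 61\right) = - \frac{1}{24170} - \left(1 - 488\right) = - \frac{1}{24170} - -487 = - \frac{1}{24170} + 487 = \frac{11770789}{24170}$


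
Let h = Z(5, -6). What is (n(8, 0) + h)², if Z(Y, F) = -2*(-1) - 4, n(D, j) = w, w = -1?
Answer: 9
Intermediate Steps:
n(D, j) = -1
Z(Y, F) = -2 (Z(Y, F) = 2 - 4 = -2)
h = -2
(n(8, 0) + h)² = (-1 - 2)² = (-3)² = 9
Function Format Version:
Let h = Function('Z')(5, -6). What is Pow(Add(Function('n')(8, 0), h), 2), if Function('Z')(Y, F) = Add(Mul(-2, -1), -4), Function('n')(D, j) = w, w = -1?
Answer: 9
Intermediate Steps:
Function('n')(D, j) = -1
Function('Z')(Y, F) = -2 (Function('Z')(Y, F) = Add(2, -4) = -2)
h = -2
Pow(Add(Function('n')(8, 0), h), 2) = Pow(Add(-1, -2), 2) = Pow(-3, 2) = 9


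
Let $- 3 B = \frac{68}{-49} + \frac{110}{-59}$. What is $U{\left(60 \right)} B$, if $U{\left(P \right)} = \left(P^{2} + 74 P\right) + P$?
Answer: $\frac{25385400}{2891} \approx 8780.8$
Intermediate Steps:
$B = \frac{3134}{2891}$ ($B = - \frac{\frac{68}{-49} + \frac{110}{-59}}{3} = - \frac{68 \left(- \frac{1}{49}\right) + 110 \left(- \frac{1}{59}\right)}{3} = - \frac{- \frac{68}{49} - \frac{110}{59}}{3} = \left(- \frac{1}{3}\right) \left(- \frac{9402}{2891}\right) = \frac{3134}{2891} \approx 1.0841$)
$U{\left(P \right)} = P^{2} + 75 P$
$U{\left(60 \right)} B = 60 \left(75 + 60\right) \frac{3134}{2891} = 60 \cdot 135 \cdot \frac{3134}{2891} = 8100 \cdot \frac{3134}{2891} = \frac{25385400}{2891}$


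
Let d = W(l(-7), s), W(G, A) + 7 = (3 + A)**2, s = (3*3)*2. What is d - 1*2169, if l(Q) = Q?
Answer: -1735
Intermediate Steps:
s = 18 (s = 9*2 = 18)
W(G, A) = -7 + (3 + A)**2
d = 434 (d = -7 + (3 + 18)**2 = -7 + 21**2 = -7 + 441 = 434)
d - 1*2169 = 434 - 1*2169 = 434 - 2169 = -1735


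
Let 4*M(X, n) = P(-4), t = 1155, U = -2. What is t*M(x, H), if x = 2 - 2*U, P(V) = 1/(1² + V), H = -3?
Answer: -385/4 ≈ -96.250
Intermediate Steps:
P(V) = 1/(1 + V)
x = 6 (x = 2 - 2*(-2) = 2 + 4 = 6)
M(X, n) = -1/12 (M(X, n) = 1/(4*(1 - 4)) = (¼)/(-3) = (¼)*(-⅓) = -1/12)
t*M(x, H) = 1155*(-1/12) = -385/4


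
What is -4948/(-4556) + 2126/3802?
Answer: 3562294/2165239 ≈ 1.6452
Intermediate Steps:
-4948/(-4556) + 2126/3802 = -4948*(-1/4556) + 2126*(1/3802) = 1237/1139 + 1063/1901 = 3562294/2165239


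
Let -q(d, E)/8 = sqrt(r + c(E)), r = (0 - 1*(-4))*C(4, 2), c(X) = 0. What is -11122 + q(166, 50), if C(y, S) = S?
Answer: -11122 - 16*sqrt(2) ≈ -11145.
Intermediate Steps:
r = 8 (r = (0 - 1*(-4))*2 = (0 + 4)*2 = 4*2 = 8)
q(d, E) = -16*sqrt(2) (q(d, E) = -8*sqrt(8 + 0) = -16*sqrt(2))
-11122 + q(166, 50) = -11122 - 16*sqrt(2)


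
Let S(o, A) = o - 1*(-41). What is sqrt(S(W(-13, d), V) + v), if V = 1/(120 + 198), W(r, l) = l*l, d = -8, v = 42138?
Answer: sqrt(42243) ≈ 205.53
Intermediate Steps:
W(r, l) = l**2
V = 1/318 ≈ 0.0031447
S(o, A) = 41 + o (S(o, A) = o + 41 = 41 + o)
sqrt(S(W(-13, d), V) + v) = sqrt((41 + (-8)**2) + 42138) = sqrt((41 + 64) + 42138) = sqrt(105 + 42138) = sqrt(42243)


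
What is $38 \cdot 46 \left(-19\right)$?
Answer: $-33212$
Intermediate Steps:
$38 \cdot 46 \left(-19\right) = 1748 \left(-19\right) = -33212$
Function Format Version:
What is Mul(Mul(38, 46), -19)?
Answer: -33212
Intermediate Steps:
Mul(Mul(38, 46), -19) = Mul(1748, -19) = -33212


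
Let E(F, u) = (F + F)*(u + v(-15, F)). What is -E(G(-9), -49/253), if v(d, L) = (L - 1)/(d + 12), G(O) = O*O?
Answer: 1100898/253 ≈ 4351.4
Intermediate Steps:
G(O) = O²
v(d, L) = (-1 + L)/(12 + d)
E(F, u) = 2*F*(⅓ + u - F/3) (E(F, u) = (F + F)*(u + (-1 + F)/(12 - 15)) = (2*F)*(u + (-1 + F)/(-3)) = (2*F)*(u - (-1 + F)/3) = (2*F)*(u + (⅓ - F/3)) = (2*F)*(⅓ + u - F/3) = 2*F*(⅓ + u - F/3))
-E(G(-9), -49/253) = -2*(-9)²*(1 - 1*(-9)² + 3*(-49/253))/3 = -2*81*(1 - 1*81 + 3*(-49*1/253))/3 = -2*81*(1 - 81 + 3*(-49/253))/3 = -2*81*(1 - 81 - 147/253)/3 = -2*81*(-20387)/(3*253) = -1*(-1100898/253) = 1100898/253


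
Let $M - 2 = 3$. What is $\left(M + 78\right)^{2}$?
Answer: $6889$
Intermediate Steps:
$M = 5$ ($M = 2 + 3 = 5$)
$\left(M + 78\right)^{2} = \left(5 + 78\right)^{2} = 83^{2} = 6889$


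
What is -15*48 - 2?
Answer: -722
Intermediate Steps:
-15*48 - 2 = -720 - 2 = -722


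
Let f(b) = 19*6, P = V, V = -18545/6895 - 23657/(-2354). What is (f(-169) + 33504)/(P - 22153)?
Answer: -109129608588/71888423381 ≈ -1.5180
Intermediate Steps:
V = 23892017/3246166 (V = -18545*1/6895 - 23657*(-1/2354) = -3709/1379 + 23657/2354 = 23892017/3246166 ≈ 7.3601)
P = 23892017/3246166 ≈ 7.3601
f(b) = 114
(f(-169) + 33504)/(P - 22153) = (114 + 33504)/(23892017/3246166 - 22153) = 33618/(-71888423381/3246166) = 33618*(-3246166/71888423381) = -109129608588/71888423381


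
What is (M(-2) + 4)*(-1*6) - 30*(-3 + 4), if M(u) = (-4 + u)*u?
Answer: -126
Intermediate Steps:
M(u) = u*(-4 + u)
(M(-2) + 4)*(-1*6) - 30*(-3 + 4) = (-2*(-4 - 2) + 4)*(-1*6) - 30*(-3 + 4) = (-2*(-6) + 4)*(-6) - 30 = (12 + 4)*(-6) - 30*1 = 16*(-6) - 30 = -96 - 30 = -126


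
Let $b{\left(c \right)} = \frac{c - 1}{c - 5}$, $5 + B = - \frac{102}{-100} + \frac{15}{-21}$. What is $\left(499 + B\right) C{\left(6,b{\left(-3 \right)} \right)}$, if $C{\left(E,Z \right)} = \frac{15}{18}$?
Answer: $\frac{57669}{140} \approx 411.92$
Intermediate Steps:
$B = - \frac{1643}{350}$ ($B = -5 + \left(- \frac{102}{-100} + \frac{15}{-21}\right) = -5 + \left(\left(-102\right) \left(- \frac{1}{100}\right) + 15 \left(- \frac{1}{21}\right)\right) = -5 + \left(\frac{51}{50} - \frac{5}{7}\right) = -5 + \frac{107}{350} = - \frac{1643}{350} \approx -4.6943$)
$b{\left(c \right)} = \frac{-1 + c}{-5 + c}$
$C{\left(E,Z \right)} = \frac{5}{6}$ ($C{\left(E,Z \right)} = 15 \cdot \frac{1}{18} = \frac{5}{6}$)
$\left(499 + B\right) C{\left(6,b{\left(-3 \right)} \right)} = \left(499 - \frac{1643}{350}\right) \frac{5}{6} = \frac{173007}{350} \cdot \frac{5}{6} = \frac{57669}{140}$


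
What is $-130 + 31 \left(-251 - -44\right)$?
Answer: $-6547$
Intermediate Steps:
$-130 + 31 \left(-251 - -44\right) = -130 + 31 \left(-251 + 44\right) = -130 + 31 \left(-207\right) = -130 - 6417 = -6547$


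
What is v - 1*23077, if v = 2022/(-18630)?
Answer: -71654422/3105 ≈ -23077.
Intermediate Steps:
v = -337/3105 (v = 2022*(-1/18630) = -337/3105 ≈ -0.10853)
v - 1*23077 = -337/3105 - 1*23077 = -337/3105 - 23077 = -71654422/3105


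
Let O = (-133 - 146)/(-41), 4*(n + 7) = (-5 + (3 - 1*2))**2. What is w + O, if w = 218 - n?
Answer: 9340/41 ≈ 227.80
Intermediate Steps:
n = -3 (n = -7 + (-5 + (3 - 1*2))**2/4 = -7 + (-5 + (3 - 2))**2/4 = -7 + (-5 + 1)**2/4 = -7 + (1/4)*(-4)**2 = -7 + (1/4)*16 = -7 + 4 = -3)
w = 221 (w = 218 - 1*(-3) = 218 + 3 = 221)
O = 279/41 (O = -279*(-1/41) = 279/41 ≈ 6.8049)
w + O = 221 + 279/41 = 9340/41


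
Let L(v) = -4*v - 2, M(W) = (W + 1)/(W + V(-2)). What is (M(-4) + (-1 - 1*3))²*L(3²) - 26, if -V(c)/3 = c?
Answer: -2351/2 ≈ -1175.5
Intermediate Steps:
V(c) = -3*c
M(W) = (1 + W)/(6 + W) (M(W) = (W + 1)/(W - 3*(-2)) = (1 + W)/(W + 6) = (1 + W)/(6 + W))
L(v) = -2 - 4*v
(M(-4) + (-1 - 1*3))²*L(3²) - 26 = ((1 - 4)/(6 - 4) + (-1 - 1*3))²*(-2 - 4*3²) - 26 = (-3/2 + (-1 - 3))²*(-2 - 4*9) - 26 = ((½)*(-3) - 4)²*(-2 - 36) - 26 = (-3/2 - 4)²*(-38) - 26 = (-11/2)²*(-38) - 26 = (121/4)*(-38) - 26 = -2299/2 - 26 = -2351/2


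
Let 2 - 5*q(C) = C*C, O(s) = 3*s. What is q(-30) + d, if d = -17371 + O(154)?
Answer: -85443/5 ≈ -17089.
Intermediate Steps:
q(C) = 2/5 - C**2/5 (q(C) = 2/5 - C*C/5 = 2/5 - C**2/5)
d = -16909 (d = -17371 + 3*154 = -17371 + 462 = -16909)
q(-30) + d = (2/5 - 1/5*(-30)**2) - 16909 = (2/5 - 1/5*900) - 16909 = (2/5 - 180) - 16909 = -898/5 - 16909 = -85443/5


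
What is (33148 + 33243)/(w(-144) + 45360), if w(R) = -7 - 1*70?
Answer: 66391/45283 ≈ 1.4661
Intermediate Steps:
w(R) = -77 (w(R) = -7 - 70 = -77)
(33148 + 33243)/(w(-144) + 45360) = (33148 + 33243)/(-77 + 45360) = 66391/45283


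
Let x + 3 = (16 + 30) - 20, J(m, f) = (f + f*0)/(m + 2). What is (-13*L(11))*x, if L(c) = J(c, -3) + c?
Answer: -3220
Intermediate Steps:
J(m, f) = f/(2 + m) (J(m, f) = (f + 0)/(2 + m) = f/(2 + m))
L(c) = c - 3/(2 + c) (L(c) = -3/(2 + c) + c = c - 3/(2 + c))
x = 23 (x = -3 + ((16 + 30) - 20) = -3 + (46 - 20) = -3 + 26 = 23)
(-13*L(11))*x = -13*(-3 + 11*(2 + 11))/(2 + 11)*23 = -13*(-3 + 11*13)/13*23 = -(-3 + 143)*23 = -140*23 = -3220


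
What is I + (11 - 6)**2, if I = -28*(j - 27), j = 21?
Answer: 193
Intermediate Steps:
I = 168 (I = -28*(21 - 27) = -28*(-6) = 168)
I + (11 - 6)**2 = 168 + (11 - 6)**2 = 168 + 5**2 = 168 + 25 = 193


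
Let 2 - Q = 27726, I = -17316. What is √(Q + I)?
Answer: 4*I*√2815 ≈ 212.23*I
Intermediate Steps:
Q = -27724 (Q = 2 - 1*27726 = 2 - 27726 = -27724)
√(Q + I) = √(-27724 - 17316) = √(-45040) = 4*I*√2815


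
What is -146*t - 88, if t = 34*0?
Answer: -88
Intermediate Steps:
t = 0
-146*t - 88 = -146*0 - 88 = 0 - 88 = -88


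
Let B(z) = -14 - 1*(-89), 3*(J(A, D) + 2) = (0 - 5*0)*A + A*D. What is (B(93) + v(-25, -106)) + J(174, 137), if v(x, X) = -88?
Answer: 7931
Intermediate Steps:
J(A, D) = -2 + A*D/3 (J(A, D) = -2 + ((0 - 5*0)*A + A*D)/3 = -2 + ((0 + 0)*A + A*D)/3 = -2 + (0*A + A*D)/3 = -2 + (0 + A*D)/3 = -2 + (A*D)/3 = -2 + A*D/3)
B(z) = 75 (B(z) = -14 + 89 = 75)
(B(93) + v(-25, -106)) + J(174, 137) = (75 - 88) + (-2 + (1/3)*174*137) = -13 + (-2 + 7946) = -13 + 7944 = 7931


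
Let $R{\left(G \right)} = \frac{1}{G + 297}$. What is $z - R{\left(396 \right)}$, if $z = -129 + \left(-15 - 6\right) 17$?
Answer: $- \frac{336799}{693} \approx -486.0$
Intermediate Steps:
$z = -486$ ($z = -129 + \left(-15 - 6\right) 17 = -129 - 357 = -486$)
$R{\left(G \right)} = \frac{1}{297 + G}$
$z - R{\left(396 \right)} = -486 - \frac{1}{297 + 396} = -486 - \frac{1}{693} = - \frac{336799}{693}$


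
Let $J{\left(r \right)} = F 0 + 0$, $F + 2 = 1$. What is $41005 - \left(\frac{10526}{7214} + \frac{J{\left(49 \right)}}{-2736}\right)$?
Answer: $\frac{147899772}{3607} \approx 41004.0$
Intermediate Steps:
$F = -1$ ($F = -2 + 1 = -1$)
$J{\left(r \right)} = 0$ ($J{\left(r \right)} = \left(-1\right) 0 + 0 = 0 + 0 = 0$)
$41005 - \left(\frac{10526}{7214} + \frac{J{\left(49 \right)}}{-2736}\right) = 41005 - \left(\frac{10526}{7214} + \frac{0}{-2736}\right) = 41005 - \left(10526 \cdot \frac{1}{7214} + 0 \left(- \frac{1}{2736}\right)\right) = 41005 - \left(\frac{5263}{3607} + 0\right) = 41005 - \frac{5263}{3607} = \frac{147899772}{3607}$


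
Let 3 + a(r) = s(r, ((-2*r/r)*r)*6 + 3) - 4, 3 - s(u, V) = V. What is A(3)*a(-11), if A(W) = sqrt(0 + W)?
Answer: -139*sqrt(3) ≈ -240.76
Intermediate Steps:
A(W) = sqrt(W)
s(u, V) = 3 - V
a(r) = -7 + 12*r (a(r) = -3 + ((3 - (((-2*r/r)*r)*6 + 3)) - 4) = -3 + ((3 - (((-2*1)*r)*6 + 3)) - 4) = -3 + ((3 - (-2*r*6 + 3)) - 4) = -3 + ((3 - (-12*r + 3)) - 4) = -3 + ((3 - (3 - 12*r)) - 4) = -3 + ((3 + (-3 + 12*r)) - 4) = -3 + (12*r - 4) = -3 + (-4 + 12*r) = -7 + 12*r)
A(3)*a(-11) = sqrt(3)*(-7 + 12*(-11)) = sqrt(3)*(-7 - 132) = sqrt(3)*(-139) = -139*sqrt(3)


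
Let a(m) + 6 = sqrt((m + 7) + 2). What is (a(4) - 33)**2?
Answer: (39 - sqrt(13))**2 ≈ 1252.8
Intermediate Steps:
a(m) = -6 + sqrt(9 + m) (a(m) = -6 + sqrt((m + 7) + 2) = -6 + sqrt((7 + m) + 2) = -6 + sqrt(9 + m))
(a(4) - 33)**2 = ((-6 + sqrt(9 + 4)) - 33)**2 = ((-6 + sqrt(13)) - 33)**2 = (-39 + sqrt(13))**2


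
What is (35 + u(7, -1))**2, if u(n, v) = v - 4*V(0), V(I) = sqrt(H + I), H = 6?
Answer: 1252 - 272*sqrt(6) ≈ 585.74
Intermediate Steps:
V(I) = sqrt(6 + I)
u(n, v) = v - 4*sqrt(6) (u(n, v) = v - 4*sqrt(6 + 0) = v - 4*sqrt(6))
(35 + u(7, -1))**2 = (35 + (-1 - 4*sqrt(6)))**2 = (34 - 4*sqrt(6))**2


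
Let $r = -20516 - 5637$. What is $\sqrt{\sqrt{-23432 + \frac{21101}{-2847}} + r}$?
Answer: $\frac{\sqrt{-211980761577 + 2847 i \sqrt{189986018235}}}{2847} \approx 0.47335 + 161.72 i$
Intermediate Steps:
$r = -26153$ ($r = -20516 - 5637 = -26153$)
$\sqrt{\sqrt{-23432 + \frac{21101}{-2847}} + r} = \sqrt{\sqrt{-23432 + \frac{21101}{-2847}} - 26153} = \sqrt{\sqrt{-23432 + 21101 \left(- \frac{1}{2847}\right)} - 26153} = \sqrt{\sqrt{-23432 - \frac{21101}{2847}} - 26153} = \sqrt{\sqrt{- \frac{66732005}{2847}} - 26153} = \sqrt{\frac{i \sqrt{189986018235}}{2847} - 26153} = \sqrt{-26153 + \frac{i \sqrt{189986018235}}{2847}}$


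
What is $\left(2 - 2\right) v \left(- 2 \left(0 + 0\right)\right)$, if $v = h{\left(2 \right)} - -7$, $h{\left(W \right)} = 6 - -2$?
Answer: $0$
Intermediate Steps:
$h{\left(W \right)} = 8$ ($h{\left(W \right)} = 6 + 2 = 8$)
$v = 15$ ($v = 8 - -7 = 8 + 7 = 15$)
$\left(2 - 2\right) v \left(- 2 \left(0 + 0\right)\right) = \left(2 - 2\right) 15 \left(- 2 \left(0 + 0\right)\right) = 0 \cdot 15 \left(\left(-2\right) 0\right) = 0 \cdot 0 = 0$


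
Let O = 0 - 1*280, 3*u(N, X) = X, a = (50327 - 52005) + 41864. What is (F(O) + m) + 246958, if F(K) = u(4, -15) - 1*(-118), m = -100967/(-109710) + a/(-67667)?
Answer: 1834194912124399/7423746570 ≈ 2.4707e+5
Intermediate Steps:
a = 40186 (a = -1678 + 41864 = 40186)
u(N, X) = X/3
m = 2423327929/7423746570 (m = -100967/(-109710) + 40186/(-67667) = -100967*(-1/109710) + 40186*(-1/67667) = 100967/109710 - 40186/67667 = 2423327929/7423746570 ≈ 0.32643)
O = -280 (O = 0 - 280 = -280)
F(K) = 113 (F(K) = (1/3)*(-15) - 1*(-118) = -5 + 118 = 113)
(F(O) + m) + 246958 = (113 + 2423327929/7423746570) + 246958 = 841306690339/7423746570 + 246958 = 1834194912124399/7423746570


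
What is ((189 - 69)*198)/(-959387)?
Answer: -2160/87217 ≈ -0.024766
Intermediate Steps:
((189 - 69)*198)/(-959387) = (120*198)*(-1/959387) = 23760*(-1/959387) = -2160/87217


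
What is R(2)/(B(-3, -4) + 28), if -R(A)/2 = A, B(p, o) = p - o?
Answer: -4/29 ≈ -0.13793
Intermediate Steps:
R(A) = -2*A
R(2)/(B(-3, -4) + 28) = (-2*2)/((-3 - 1*(-4)) + 28) = -4/((-3 + 4) + 28) = -4/(1 + 28) = -4/29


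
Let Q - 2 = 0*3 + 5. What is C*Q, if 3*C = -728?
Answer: -5096/3 ≈ -1698.7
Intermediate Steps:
C = -728/3 (C = (⅓)*(-728) = -728/3 ≈ -242.67)
Q = 7 (Q = 2 + (0*3 + 5) = 2 + (0 + 5) = 2 + 5 = 7)
C*Q = -728/3*7 = -5096/3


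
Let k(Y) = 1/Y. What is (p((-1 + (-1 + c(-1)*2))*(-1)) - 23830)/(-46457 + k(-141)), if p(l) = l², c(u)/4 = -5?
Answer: 1555653/3275219 ≈ 0.47498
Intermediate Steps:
c(u) = -20 (c(u) = 4*(-5) = -20)
(p((-1 + (-1 + c(-1)*2))*(-1)) - 23830)/(-46457 + k(-141)) = (((-1 + (-1 - 20*2))*(-1))² - 23830)/(-46457 + 1/(-141)) = (((-1 + (-1 - 40))*(-1))² - 23830)/(-46457 - 1/141) = (((-1 - 41)*(-1))² - 23830)/(-6550438/141) = ((-42*(-1))² - 23830)*(-141/6550438) = (42² - 23830)*(-141/6550438) = (1764 - 23830)*(-141/6550438) = -22066*(-141/6550438) = 1555653/3275219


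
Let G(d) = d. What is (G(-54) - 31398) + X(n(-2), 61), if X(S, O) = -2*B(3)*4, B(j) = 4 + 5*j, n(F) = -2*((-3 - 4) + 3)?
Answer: -31604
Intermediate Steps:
n(F) = 8 (n(F) = -2*(-7 + 3) = -2*(-4) = 8)
X(S, O) = -152 (X(S, O) = -2*(4 + 5*3)*4 = -2*(4 + 15)*4 = -2*19*4 = -38*4 = -152)
(G(-54) - 31398) + X(n(-2), 61) = (-54 - 31398) - 152 = -31452 - 152 = -31604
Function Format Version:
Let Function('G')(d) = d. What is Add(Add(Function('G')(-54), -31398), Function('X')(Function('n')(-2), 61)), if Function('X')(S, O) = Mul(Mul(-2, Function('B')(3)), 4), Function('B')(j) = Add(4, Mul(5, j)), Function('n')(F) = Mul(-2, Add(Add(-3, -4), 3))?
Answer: -31604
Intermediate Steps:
Function('n')(F) = 8 (Function('n')(F) = Mul(-2, Add(-7, 3)) = Mul(-2, -4) = 8)
Function('X')(S, O) = -152 (Function('X')(S, O) = Mul(Mul(-2, Add(4, Mul(5, 3))), 4) = Mul(Mul(-2, Add(4, 15)), 4) = Mul(Mul(-2, 19), 4) = Mul(-38, 4) = -152)
Add(Add(Function('G')(-54), -31398), Function('X')(Function('n')(-2), 61)) = Add(Add(-54, -31398), -152) = Add(-31452, -152) = -31604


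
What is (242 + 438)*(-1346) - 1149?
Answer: -916429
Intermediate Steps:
(242 + 438)*(-1346) - 1149 = 680*(-1346) - 1149 = -915280 - 1149 = -916429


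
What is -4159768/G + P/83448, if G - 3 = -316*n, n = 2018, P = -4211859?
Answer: -779571662117/17737845960 ≈ -43.950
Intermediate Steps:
G = -637685 (G = 3 - 316*2018 = 3 - 637688 = -637685)
-4159768/G + P/83448 = -4159768/(-637685) - 4211859/83448 = -4159768*(-1/637685) - 4211859*1/83448 = 4159768/637685 - 1403953/27816 = -779571662117/17737845960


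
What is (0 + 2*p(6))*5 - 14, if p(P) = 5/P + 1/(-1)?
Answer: -47/3 ≈ -15.667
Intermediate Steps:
p(P) = -1 + 5/P (p(P) = 5/P + 1*(-1) = 5/P - 1 = -1 + 5/P)
(0 + 2*p(6))*5 - 14 = (0 + 2*((5 - 1*6)/6))*5 - 14 = (0 + 2*((5 - 6)/6))*5 - 14 = (0 + 2*((⅙)*(-1)))*5 - 14 = (0 + 2*(-⅙))*5 - 14 = (0 - ⅓)*5 - 14 = -⅓*5 - 14 = -5/3 - 14 = -47/3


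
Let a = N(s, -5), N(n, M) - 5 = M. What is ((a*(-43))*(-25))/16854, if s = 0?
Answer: 0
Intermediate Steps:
N(n, M) = 5 + M
a = 0 (a = 5 - 5 = 0)
((a*(-43))*(-25))/16854 = ((0*(-43))*(-25))/16854 = (0*(-25))*(1/16854) = 0*(1/16854) = 0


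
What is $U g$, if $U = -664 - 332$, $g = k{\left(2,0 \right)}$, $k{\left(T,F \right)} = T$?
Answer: $-1992$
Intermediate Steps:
$g = 2$
$U = -996$ ($U = -664 - 332 = -996$)
$U g = \left(-996\right) 2 = -1992$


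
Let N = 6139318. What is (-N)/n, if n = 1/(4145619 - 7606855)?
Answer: 21249628477048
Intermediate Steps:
n = -1/3461236 (n = 1/(-3461236) = -1/3461236 ≈ -2.8891e-7)
(-N)/n = (-1*6139318)/(-1/3461236) = -6139318*(-3461236) = 21249628477048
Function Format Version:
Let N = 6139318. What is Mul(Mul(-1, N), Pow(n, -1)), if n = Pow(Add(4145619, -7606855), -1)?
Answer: 21249628477048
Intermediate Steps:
n = Rational(-1, 3461236) (n = Pow(-3461236, -1) = Rational(-1, 3461236) ≈ -2.8891e-7)
Mul(Mul(-1, N), Pow(n, -1)) = Mul(Mul(-1, 6139318), Pow(Rational(-1, 3461236), -1)) = Mul(-6139318, -3461236) = 21249628477048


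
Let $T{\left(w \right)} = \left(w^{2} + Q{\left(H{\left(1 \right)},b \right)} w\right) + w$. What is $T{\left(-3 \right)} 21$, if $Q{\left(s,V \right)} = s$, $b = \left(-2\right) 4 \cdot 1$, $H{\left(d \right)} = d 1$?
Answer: $63$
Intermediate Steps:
$H{\left(d \right)} = d$
$b = -8$ ($b = \left(-8\right) 1 = -8$)
$T{\left(w \right)} = w^{2} + 2 w$ ($T{\left(w \right)} = \left(w^{2} + 1 w\right) + w = \left(w^{2} + w\right) + w = \left(w + w^{2}\right) + w = w^{2} + 2 w$)
$T{\left(-3 \right)} 21 = - 3 \left(2 - 3\right) 21 = \left(-3\right) \left(-1\right) 21 = 3 \cdot 21 = 63$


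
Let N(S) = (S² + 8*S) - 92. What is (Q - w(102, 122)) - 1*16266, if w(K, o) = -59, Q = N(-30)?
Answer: -15639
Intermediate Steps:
N(S) = -92 + S² + 8*S
Q = 568 (Q = -92 + (-30)² + 8*(-30) = -92 + 900 - 240 = 568)
(Q - w(102, 122)) - 1*16266 = (568 - 1*(-59)) - 1*16266 = (568 + 59) - 16266 = 627 - 16266 = -15639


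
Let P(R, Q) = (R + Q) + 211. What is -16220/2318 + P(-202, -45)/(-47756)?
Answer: -96814859/13837301 ≈ -6.9967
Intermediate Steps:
P(R, Q) = 211 + Q + R (P(R, Q) = (Q + R) + 211 = 211 + Q + R)
-16220/2318 + P(-202, -45)/(-47756) = -16220/2318 + (211 - 45 - 202)/(-47756) = -16220*1/2318 - 36*(-1/47756) = -8110/1159 + 9/11939 = -96814859/13837301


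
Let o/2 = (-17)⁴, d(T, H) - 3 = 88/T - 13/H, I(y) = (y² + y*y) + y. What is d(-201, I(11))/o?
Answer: 63841/4247293413 ≈ 1.5031e-5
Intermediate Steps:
I(y) = y + 2*y² (I(y) = (y² + y²) + y = 2*y² + y = y + 2*y²)
d(T, H) = 3 - 13/H + 88/T (d(T, H) = 3 + (88/T - 13/H) = 3 + (-13/H + 88/T) = 3 - 13/H + 88/T)
o = 167042 (o = 2*(-17)⁴ = 2*83521 = 167042)
d(-201, I(11))/o = (3 - 13*1/(11*(1 + 2*11)) + 88/(-201))/167042 = (3 - 13*1/(11*(1 + 22)) + 88*(-1/201))*(1/167042) = (3 - 13/(11*23) - 88/201)*(1/167042) = (3 - 13/253 - 88/201)*(1/167042) = (127682/50853)*(1/167042) = 63841/4247293413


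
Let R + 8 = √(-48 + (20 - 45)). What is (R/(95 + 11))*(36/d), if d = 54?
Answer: -8/159 + I*√73/159 ≈ -0.050314 + 0.053736*I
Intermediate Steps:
R = -8 + I*√73 (R = -8 + √(-48 + (20 - 45)) = -8 + √(-48 - 25) = -8 + √(-73) = -8 + I*√73 ≈ -8.0 + 8.544*I)
(R/(95 + 11))*(36/d) = ((-8 + I*√73)/(95 + 11))*(36/54) = ((-8 + I*√73)/106)*(36*(1/54)) = ((-8 + I*√73)*(1/106))*(⅔) = (-4/53 + I*√73/106)*(⅔) = -8/159 + I*√73/159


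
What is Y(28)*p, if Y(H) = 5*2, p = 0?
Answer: 0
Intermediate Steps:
Y(H) = 10
Y(28)*p = 10*0 = 0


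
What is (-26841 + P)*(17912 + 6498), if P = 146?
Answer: -651624950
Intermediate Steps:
(-26841 + P)*(17912 + 6498) = (-26841 + 146)*(17912 + 6498) = -26695*24410 = -651624950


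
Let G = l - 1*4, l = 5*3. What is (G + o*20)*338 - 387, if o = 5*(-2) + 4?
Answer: -37229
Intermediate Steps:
l = 15
o = -6 (o = -10 + 4 = -6)
G = 11 (G = 15 - 1*4 = 15 - 4 = 11)
(G + o*20)*338 - 387 = (11 - 6*20)*338 - 387 = (11 - 120)*338 - 387 = -109*338 - 387 = -36842 - 387 = -37229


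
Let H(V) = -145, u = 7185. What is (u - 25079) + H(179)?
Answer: -18039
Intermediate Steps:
(u - 25079) + H(179) = (7185 - 25079) - 145 = -17894 - 145 = -18039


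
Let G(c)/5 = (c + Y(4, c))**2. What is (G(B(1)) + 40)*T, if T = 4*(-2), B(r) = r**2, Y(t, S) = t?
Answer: -1320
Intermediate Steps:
T = -8
G(c) = 5*(4 + c)**2 (G(c) = 5*(c + 4)**2 = 5*(4 + c)**2)
(G(B(1)) + 40)*T = (5*(4 + 1**2)**2 + 40)*(-8) = (5*(4 + 1)**2 + 40)*(-8) = (5*5**2 + 40)*(-8) = (5*25 + 40)*(-8) = (125 + 40)*(-8) = 165*(-8) = -1320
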